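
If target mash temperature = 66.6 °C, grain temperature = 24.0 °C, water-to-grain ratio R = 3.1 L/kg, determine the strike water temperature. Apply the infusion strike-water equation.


T_strike = (0.41/R)·(T_mash − T_grain) + T_mash
T_strike = (0.41/3.1)·(66.6 − 24.0) + 66.6

72.2342 °C


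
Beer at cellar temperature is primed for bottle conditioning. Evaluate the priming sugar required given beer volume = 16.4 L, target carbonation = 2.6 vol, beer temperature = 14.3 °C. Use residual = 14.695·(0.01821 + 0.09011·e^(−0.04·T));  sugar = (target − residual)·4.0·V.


residual = 14.695·(0.01821 + 0.09011·e^(−0.04·14.3)) = 1.0149
sugar = (2.6 − 1.0149)·4.0·16.4

103.9793 g


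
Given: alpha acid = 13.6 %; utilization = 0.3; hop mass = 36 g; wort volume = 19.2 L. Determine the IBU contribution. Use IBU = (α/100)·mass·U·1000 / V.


IBU = (13.6/100)·36·0.3·1000 / 19.2

76.5000 IBU


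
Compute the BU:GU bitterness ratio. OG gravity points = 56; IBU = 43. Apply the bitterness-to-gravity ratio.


BU:GU = IBU / OG_points
BU:GU = 43 / 56

0.7679


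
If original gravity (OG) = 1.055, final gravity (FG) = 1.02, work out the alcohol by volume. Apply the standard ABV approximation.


ABV = (OG − FG) · 131.25
ABV = (1.055 − 1.02) · 131.25

4.5937 % ABV


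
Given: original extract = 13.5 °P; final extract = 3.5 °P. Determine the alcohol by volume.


SG = 259/(259 − P);  ABV = (OG − FG)·131.25
OG = 259/(259 − 13.5) = 1.0550
FG = 259/(259 − 3.5) = 1.0137
ABV = (1.0550 − 1.0137)·131.25

5.4195 % ABV


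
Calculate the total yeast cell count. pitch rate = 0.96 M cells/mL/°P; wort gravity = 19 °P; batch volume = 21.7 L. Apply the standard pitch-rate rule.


cells (billions) = rate · V_L · °P
cells = 0.96 · 21.7 · 19

395.8080 billion cells


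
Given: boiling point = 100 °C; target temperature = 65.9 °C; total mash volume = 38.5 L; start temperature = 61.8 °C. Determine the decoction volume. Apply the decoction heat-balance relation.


V_dec = V_total·(T_target − T_start)/(T_boil − T_start)
V_dec = 38.5·(65.9 − 61.8)/(100 − 61.8)

4.1322 L


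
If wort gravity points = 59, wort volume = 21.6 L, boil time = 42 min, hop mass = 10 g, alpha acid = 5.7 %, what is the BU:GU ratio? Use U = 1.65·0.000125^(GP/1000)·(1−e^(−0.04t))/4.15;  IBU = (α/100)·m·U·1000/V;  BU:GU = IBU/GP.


U = 1.65·0.000125^(59/1000)·(1−e^(−0.04·42))/4.15 = 0.1904
IBU = (5.7/100)·10·0.1904·1000/21.6 = 5.0234
BU:GU = 5.0234/59

0.0851


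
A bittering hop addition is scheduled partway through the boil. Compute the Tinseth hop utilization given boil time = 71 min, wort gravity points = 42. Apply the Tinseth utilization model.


U = 1.65·0.000125^(GP/1000) · (1 − e^(−0.04·t))/4.15
bigness = 1.65·0.000125^(42/1000) = 1.1312
boil_factor = (1 − e^(−0.04·71))/4.15 = 0.2269
U = 1.1312 · 0.2269

0.2567


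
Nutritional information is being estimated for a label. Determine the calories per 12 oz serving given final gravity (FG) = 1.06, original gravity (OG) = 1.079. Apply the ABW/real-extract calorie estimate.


ABW = (OG−FG)·131.25·0.79/FG;  °P = 259 − 259/SG (for OG→OE and FG→AE);  RE = 0.1808·OE + 0.8192·AE;  Cal = (6.9·ABW + 4·(RE−0.1))·FG·3.55
ABW = (1.079 − 1.06)·131.25·0.79/1.06 = 1.8585
OE = 259 − 259/1.079 = 18.9629 °P
AE = 259 − 259/1.06 = 14.6604 °P
RE = 0.1808·18.9629 + 0.8192·14.6604 = 15.4383 °P
Cal = (6.9·1.8585 + 4·(15.4383−0.1))·1.06·3.55

279.1285 kcal


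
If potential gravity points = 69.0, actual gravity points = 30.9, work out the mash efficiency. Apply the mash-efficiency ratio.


efficiency = actual / potential × 100
efficiency = 30.9 / 69.0 × 100

44.7826 %


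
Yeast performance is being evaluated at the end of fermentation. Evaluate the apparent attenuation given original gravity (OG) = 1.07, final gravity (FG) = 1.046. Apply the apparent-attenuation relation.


AA = (OG − FG)/(OG − 1) · 100
AA = (1.07 − 1.046)/(1.07 − 1) · 100

34.2857 %


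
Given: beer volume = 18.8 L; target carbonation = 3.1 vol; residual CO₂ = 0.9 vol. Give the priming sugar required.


sugar = (target − residual)·4.0·V
sugar = (3.1 − 0.9)·4.0·18.8

165.4400 g


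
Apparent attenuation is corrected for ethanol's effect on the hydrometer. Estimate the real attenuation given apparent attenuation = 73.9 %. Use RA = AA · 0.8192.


RA = 73.9 · 0.8192

60.5389 %


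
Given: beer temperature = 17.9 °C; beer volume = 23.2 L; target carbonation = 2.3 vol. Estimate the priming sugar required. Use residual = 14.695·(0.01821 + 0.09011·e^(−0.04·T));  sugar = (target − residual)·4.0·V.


residual = 14.695·(0.01821 + 0.09011·e^(−0.04·17.9)) = 0.9147
sugar = (2.3 − 0.9147)·4.0·23.2

128.5540 g


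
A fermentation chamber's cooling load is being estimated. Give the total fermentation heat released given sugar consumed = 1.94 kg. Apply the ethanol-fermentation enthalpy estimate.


Q = m_sugar · 590 kJ/kg
Q = 1.94 · 590

1144.6000 kJ


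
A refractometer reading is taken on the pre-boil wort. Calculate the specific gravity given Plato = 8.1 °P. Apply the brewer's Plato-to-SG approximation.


SG = 259/(259 − P)
SG = 259/(259 − 8.1)

1.0323


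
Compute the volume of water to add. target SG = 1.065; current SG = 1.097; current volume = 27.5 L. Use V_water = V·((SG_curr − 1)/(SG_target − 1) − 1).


V_water = 27.5·((1.097 − 1)/(1.065 − 1) − 1)

13.5385 L


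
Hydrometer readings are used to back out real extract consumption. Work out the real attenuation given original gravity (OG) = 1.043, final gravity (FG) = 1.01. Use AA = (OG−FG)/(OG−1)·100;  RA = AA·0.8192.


AA = (1.043 − 1.01)/(1.043 − 1)·100 = 76.7442
RA = 76.7442·0.8192

62.8688 %


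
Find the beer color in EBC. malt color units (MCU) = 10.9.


SRM = 1.4922·MCU^0.6859;  EBC = SRM·1.97
SRM = 1.4922·10.9^0.6859 = 7.6806
EBC = 7.6806·1.97

15.1309 EBC


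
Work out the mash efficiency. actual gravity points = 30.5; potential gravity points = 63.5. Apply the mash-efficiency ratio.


efficiency = actual / potential × 100
efficiency = 30.5 / 63.5 × 100

48.0315 %


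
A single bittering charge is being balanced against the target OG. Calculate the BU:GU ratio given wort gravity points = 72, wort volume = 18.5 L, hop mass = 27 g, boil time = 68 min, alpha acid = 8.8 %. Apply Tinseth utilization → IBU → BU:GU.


U = 1.65·0.000125^(GP/1000)·(1−e^(−0.04t))/4.15;  IBU = (α/100)·m·U·1000/V;  BU:GU = IBU/GP
U = 1.65·0.000125^(72/1000)·(1−e^(−0.04·68))/4.15 = 0.1945
IBU = (8.8/100)·27·0.1945·1000/18.5 = 24.9743
BU:GU = 24.9743/72

0.3469


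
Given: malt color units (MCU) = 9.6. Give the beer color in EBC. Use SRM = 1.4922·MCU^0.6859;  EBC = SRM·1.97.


SRM = 1.4922·9.6^0.6859 = 7.0399
EBC = 7.0399·1.97

13.8686 EBC


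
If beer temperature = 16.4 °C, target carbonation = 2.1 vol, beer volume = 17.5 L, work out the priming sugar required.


residual = 14.695·(0.01821 + 0.09011·e^(−0.04·T));  sugar = (target − residual)·4.0·V
residual = 14.695·(0.01821 + 0.09011·e^(−0.04·16.4)) = 0.9547
sugar = (2.1 − 0.9547)·4.0·17.5

80.1685 g


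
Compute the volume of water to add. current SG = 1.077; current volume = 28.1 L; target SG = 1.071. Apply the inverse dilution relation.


V_water = V·((SG_curr − 1)/(SG_target − 1) − 1)
V_water = 28.1·((1.077 − 1)/(1.071 − 1) − 1)

2.3746 L


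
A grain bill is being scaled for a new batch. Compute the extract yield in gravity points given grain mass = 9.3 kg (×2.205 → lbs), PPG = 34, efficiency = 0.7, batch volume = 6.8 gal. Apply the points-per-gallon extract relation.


points = lbs × PPG × eff / vol
lbs = 9.3 × 2.205 = 20.5065
points = 20.5065 × 34 × 0.7 / 6.8

71.7728 points


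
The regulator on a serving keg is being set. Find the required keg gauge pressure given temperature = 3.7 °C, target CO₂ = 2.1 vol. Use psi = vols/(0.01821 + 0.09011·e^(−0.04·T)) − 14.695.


psi = 2.1/(0.01821 + 0.09011·e^(−0.04·3.7)) − 14.695

7.1974 psi


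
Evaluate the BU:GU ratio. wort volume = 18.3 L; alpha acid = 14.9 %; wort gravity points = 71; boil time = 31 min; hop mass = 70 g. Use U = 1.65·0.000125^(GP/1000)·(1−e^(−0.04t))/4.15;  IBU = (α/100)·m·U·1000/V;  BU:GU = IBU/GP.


U = 1.65·0.000125^(71/1000)·(1−e^(−0.04·31))/4.15 = 0.1493
IBU = (14.9/100)·70·0.1493·1000/18.3 = 85.0716
BU:GU = 85.0716/71

1.1982


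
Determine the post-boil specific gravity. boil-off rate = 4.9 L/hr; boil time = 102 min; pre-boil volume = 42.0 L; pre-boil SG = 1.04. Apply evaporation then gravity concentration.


V_post = V_pre − rate·(t/60);  SG_post = 1 + (SG_pre−1)·V_pre/V_post
V_post = 42.0 − 4.9·(102/60) = 33.6700
SG_post = 1 + (1.04 − 1)·42.0/33.6700

1.0499


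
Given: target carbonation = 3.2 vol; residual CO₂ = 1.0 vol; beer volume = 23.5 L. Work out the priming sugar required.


sugar = (target − residual)·4.0·V
sugar = (3.2 − 1.0)·4.0·23.5

206.8000 g


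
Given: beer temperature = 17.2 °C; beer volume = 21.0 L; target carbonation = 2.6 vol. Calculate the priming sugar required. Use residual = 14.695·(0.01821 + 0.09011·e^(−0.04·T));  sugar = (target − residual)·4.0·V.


residual = 14.695·(0.01821 + 0.09011·e^(−0.04·17.2)) = 0.9331
sugar = (2.6 − 0.9331)·4.0·21.0

140.0200 g


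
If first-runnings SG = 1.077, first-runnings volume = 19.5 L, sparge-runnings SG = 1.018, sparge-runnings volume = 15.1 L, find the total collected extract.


total = Σ (SG_i − 1)·1000·V_i
first = (1.077 − 1)·1000·19.5 = 1501.5000
sparge = (1.018 − 1)·1000·15.1 = 271.8000
total = 1501.5000 + 271.8000

1773.3000 gravity·L


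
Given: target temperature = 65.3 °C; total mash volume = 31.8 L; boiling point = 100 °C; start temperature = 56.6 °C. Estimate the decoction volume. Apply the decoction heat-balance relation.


V_dec = V_total·(T_target − T_start)/(T_boil − T_start)
V_dec = 31.8·(65.3 − 56.6)/(100 − 56.6)

6.3747 L


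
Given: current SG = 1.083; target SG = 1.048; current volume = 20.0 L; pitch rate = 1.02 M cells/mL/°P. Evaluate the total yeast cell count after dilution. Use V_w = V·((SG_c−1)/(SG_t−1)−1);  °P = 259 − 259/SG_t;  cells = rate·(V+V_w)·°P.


V_w = 20.0·((1.083−1)/(1.048−1)−1) = 14.5833
V_final = 20.0 + 14.5833 = 34.5833
°P = 259 − 259/1.048 = 11.8626
cells = 1.02·34.5833·11.8626

418.4531 billion cells


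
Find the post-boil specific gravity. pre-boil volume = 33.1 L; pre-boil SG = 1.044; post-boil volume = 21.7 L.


SG_post = 1 + (SG_pre − 1)·V_pre/V_post
pts_pre = (1.044 − 1)·1000 = 44.0000
pts_post = 44.0000·33.1/21.7 = 67.1152
SG_post = 1 + 67.1152/1000

1.0671


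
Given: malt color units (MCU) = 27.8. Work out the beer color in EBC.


SRM = 1.4922·MCU^0.6859;  EBC = SRM·1.97
SRM = 1.4922·27.8^0.6859 = 14.5981
EBC = 14.5981·1.97

28.7583 EBC


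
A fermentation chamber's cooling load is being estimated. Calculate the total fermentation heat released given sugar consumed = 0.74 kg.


Q = m_sugar · 590 kJ/kg
Q = 0.74 · 590

436.6000 kJ


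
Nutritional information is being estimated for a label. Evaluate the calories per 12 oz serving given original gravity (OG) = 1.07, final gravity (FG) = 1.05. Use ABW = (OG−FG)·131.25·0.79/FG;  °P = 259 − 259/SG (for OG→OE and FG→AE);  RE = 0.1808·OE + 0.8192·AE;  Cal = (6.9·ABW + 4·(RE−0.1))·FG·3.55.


ABW = (1.07 − 1.05)·131.25·0.79/1.05 = 1.9750
OE = 259 − 259/1.07 = 16.9439 °P
AE = 259 − 259/1.05 = 12.3333 °P
RE = 0.1808·16.9439 + 0.8192·12.3333 = 13.1669 °P
Cal = (6.9·1.9750 + 4·(13.1669−0.1))·1.05·3.55

245.6244 kcal


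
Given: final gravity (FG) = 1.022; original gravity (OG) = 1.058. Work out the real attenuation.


AA = (OG−FG)/(OG−1)·100;  RA = AA·0.8192
AA = (1.058 − 1.022)/(1.058 − 1)·100 = 62.0690
RA = 62.0690·0.8192

50.8469 %


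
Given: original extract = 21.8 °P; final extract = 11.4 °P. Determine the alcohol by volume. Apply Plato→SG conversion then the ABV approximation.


SG = 259/(259 − P);  ABV = (OG − FG)·131.25
OG = 259/(259 − 21.8) = 1.0919
FG = 259/(259 − 11.4) = 1.0460
ABV = (1.0919 − 1.0460)·131.25

6.0196 % ABV


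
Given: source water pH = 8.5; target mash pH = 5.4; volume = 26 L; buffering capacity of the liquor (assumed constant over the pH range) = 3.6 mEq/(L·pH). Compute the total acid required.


acid = buffering capacity · (pH_source − pH_target) · V
acid = 3.6 · (8.5 − 5.4) · 26

290.1600 mEq


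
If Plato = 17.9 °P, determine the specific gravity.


SG = 259/(259 − P)
SG = 259/(259 − 17.9)

1.0742


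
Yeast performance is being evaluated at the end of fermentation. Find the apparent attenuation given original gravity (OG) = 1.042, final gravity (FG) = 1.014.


AA = (OG − FG)/(OG − 1) · 100
AA = (1.042 − 1.014)/(1.042 − 1) · 100

66.6667 %


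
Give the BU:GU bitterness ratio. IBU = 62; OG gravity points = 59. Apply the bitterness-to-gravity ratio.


BU:GU = IBU / OG_points
BU:GU = 62 / 59

1.0508


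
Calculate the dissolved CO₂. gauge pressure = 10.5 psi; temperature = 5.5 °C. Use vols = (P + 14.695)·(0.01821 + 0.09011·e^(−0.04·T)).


vols = (10.5 + 14.695)·(0.01821 + 0.09011·e^(−0.04·5.5))

2.2808 volumes


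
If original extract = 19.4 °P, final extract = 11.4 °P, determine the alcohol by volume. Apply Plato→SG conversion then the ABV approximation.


SG = 259/(259 − P);  ABV = (OG − FG)·131.25
OG = 259/(259 − 19.4) = 1.0810
FG = 259/(259 − 11.4) = 1.0460
ABV = (1.0810 − 1.0460)·131.25

4.5841 % ABV


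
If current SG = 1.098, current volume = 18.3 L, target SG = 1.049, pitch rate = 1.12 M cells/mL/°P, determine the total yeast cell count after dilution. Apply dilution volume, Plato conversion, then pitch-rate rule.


V_w = V·((SG_c−1)/(SG_t−1)−1);  °P = 259 − 259/SG_t;  cells = rate·(V+V_w)·°P
V_w = 18.3·((1.098−1)/(1.049−1)−1) = 18.3000
V_final = 18.3 + 18.3000 = 36.6000
°P = 259 − 259/1.049 = 12.0982
cells = 1.12·36.6000·12.0982

495.9290 billion cells


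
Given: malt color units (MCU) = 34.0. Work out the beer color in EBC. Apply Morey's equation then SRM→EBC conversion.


SRM = 1.4922·MCU^0.6859;  EBC = SRM·1.97
SRM = 1.4922·34.0^0.6859 = 16.7598
EBC = 16.7598·1.97

33.0168 EBC


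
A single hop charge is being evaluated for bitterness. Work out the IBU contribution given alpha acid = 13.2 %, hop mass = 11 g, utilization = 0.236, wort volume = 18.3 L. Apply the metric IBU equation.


IBU = (α/100)·mass·U·1000 / V
IBU = (13.2/100)·11·0.236·1000 / 18.3

18.7252 IBU


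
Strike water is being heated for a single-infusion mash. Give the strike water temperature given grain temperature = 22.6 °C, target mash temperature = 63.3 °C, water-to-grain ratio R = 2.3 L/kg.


T_strike = (0.41/R)·(T_mash − T_grain) + T_mash
T_strike = (0.41/2.3)·(63.3 − 22.6) + 63.3

70.5552 °C


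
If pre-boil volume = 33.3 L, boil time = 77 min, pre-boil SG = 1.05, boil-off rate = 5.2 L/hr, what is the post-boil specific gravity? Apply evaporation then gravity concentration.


V_post = V_pre − rate·(t/60);  SG_post = 1 + (SG_pre−1)·V_pre/V_post
V_post = 33.3 − 5.2·(77/60) = 26.6267
SG_post = 1 + (1.05 − 1)·33.3/26.6267

1.0625


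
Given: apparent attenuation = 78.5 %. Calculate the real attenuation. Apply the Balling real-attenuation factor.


RA = AA · 0.8192
RA = 78.5 · 0.8192

64.3072 %


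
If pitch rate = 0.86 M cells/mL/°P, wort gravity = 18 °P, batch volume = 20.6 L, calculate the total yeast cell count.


cells (billions) = rate · V_L · °P
cells = 0.86 · 20.6 · 18

318.8880 billion cells


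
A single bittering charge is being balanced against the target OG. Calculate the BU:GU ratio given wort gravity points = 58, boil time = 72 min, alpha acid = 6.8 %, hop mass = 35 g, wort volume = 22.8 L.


U = 1.65·0.000125^(GP/1000)·(1−e^(−0.04t))/4.15;  IBU = (α/100)·m·U·1000/V;  BU:GU = IBU/GP
U = 1.65·0.000125^(58/1000)·(1−e^(−0.04·72))/4.15 = 0.2228
IBU = (6.8/100)·35·0.2228·1000/22.8 = 23.2599
BU:GU = 23.2599/58

0.4010


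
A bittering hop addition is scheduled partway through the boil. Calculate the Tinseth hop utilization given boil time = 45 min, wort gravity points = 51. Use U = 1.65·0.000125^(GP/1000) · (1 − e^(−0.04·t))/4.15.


bigness = 1.65·0.000125^(51/1000) = 1.0433
boil_factor = (1 − e^(−0.04·45))/4.15 = 0.2011
U = 1.0433 · 0.2011

0.2099


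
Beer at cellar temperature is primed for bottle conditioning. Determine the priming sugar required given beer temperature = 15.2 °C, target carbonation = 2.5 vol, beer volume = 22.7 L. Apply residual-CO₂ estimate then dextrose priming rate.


residual = 14.695·(0.01821 + 0.09011·e^(−0.04·T));  sugar = (target − residual)·4.0·V
residual = 14.695·(0.01821 + 0.09011·e^(−0.04·15.2)) = 0.9885
sugar = (2.5 − 0.9885)·4.0·22.7

137.2421 g


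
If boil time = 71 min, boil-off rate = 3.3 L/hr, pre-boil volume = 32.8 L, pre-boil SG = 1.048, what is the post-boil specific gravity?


V_post = V_pre − rate·(t/60);  SG_post = 1 + (SG_pre−1)·V_pre/V_post
V_post = 32.8 − 3.3·(71/60) = 28.8950
SG_post = 1 + (1.048 − 1)·32.8/28.8950

1.0545


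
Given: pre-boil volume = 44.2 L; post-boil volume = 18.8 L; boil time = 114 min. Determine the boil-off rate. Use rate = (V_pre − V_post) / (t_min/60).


rate = (44.2 − 18.8) / (114/60)

13.3684 L/hr


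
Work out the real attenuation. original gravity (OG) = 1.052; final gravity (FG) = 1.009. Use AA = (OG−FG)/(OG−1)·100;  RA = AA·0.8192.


AA = (1.052 − 1.009)/(1.052 − 1)·100 = 82.6923
RA = 82.6923·0.8192

67.7415 %


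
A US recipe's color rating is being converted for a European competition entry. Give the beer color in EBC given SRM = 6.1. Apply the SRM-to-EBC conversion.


EBC = SRM · 1.97
EBC = 6.1 · 1.97

12.0170 EBC


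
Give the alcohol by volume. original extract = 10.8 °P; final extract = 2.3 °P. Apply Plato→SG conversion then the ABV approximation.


SG = 259/(259 − P);  ABV = (OG − FG)·131.25
OG = 259/(259 − 10.8) = 1.0435
FG = 259/(259 − 2.3) = 1.0090
ABV = (1.0435 − 1.0090)·131.25

4.5351 % ABV


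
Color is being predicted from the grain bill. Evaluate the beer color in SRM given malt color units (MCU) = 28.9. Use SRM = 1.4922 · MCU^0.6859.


SRM = 1.4922 · 28.9^0.6859

14.9919 SRM


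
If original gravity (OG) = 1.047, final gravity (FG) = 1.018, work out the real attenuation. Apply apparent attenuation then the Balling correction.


AA = (OG−FG)/(OG−1)·100;  RA = AA·0.8192
AA = (1.047 − 1.018)/(1.047 − 1)·100 = 61.7021
RA = 61.7021·0.8192

50.5464 %


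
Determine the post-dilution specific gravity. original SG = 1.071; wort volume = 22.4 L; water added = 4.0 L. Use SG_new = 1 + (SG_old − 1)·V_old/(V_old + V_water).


pts = (1.071 − 1)·1000·22.4/(22.4 + 4.0) = 60.2424
SG_new = 1 + 60.2424/1000

1.0602


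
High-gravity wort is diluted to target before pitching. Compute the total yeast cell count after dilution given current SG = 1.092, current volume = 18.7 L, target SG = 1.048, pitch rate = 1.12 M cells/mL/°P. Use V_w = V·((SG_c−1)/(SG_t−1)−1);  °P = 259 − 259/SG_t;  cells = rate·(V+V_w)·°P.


V_w = 18.7·((1.092−1)/(1.048−1)−1) = 17.1417
V_final = 18.7 + 17.1417 = 35.8417
°P = 259 − 259/1.048 = 11.8626
cells = 1.12·35.8417·11.8626

476.1962 billion cells


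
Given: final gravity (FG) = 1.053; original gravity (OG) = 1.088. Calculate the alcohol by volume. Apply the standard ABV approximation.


ABV = (OG − FG) · 131.25
ABV = (1.088 − 1.053) · 131.25

4.5938 % ABV


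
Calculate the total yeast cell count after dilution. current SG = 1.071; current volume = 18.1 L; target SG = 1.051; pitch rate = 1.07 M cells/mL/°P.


V_w = V·((SG_c−1)/(SG_t−1)−1);  °P = 259 − 259/SG_t;  cells = rate·(V+V_w)·°P
V_w = 18.1·((1.071−1)/(1.051−1)−1) = 7.0980
V_final = 18.1 + 7.0980 = 25.1980
°P = 259 − 259/1.051 = 12.5680
cells = 1.07·25.1980·12.5680

338.8580 billion cells


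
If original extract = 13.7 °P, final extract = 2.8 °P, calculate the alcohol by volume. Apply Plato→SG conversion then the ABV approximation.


SG = 259/(259 − P);  ABV = (OG − FG)·131.25
OG = 259/(259 − 13.7) = 1.0558
FG = 259/(259 − 2.8) = 1.0109
ABV = (1.0558 − 1.0109)·131.25

5.8959 % ABV


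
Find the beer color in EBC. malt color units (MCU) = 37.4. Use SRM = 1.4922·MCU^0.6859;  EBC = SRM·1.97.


SRM = 1.4922·37.4^0.6859 = 17.8920
EBC = 17.8920·1.97

35.2473 EBC


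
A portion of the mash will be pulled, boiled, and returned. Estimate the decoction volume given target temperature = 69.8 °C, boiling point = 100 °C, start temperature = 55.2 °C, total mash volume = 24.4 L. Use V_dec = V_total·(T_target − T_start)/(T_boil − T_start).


V_dec = 24.4·(69.8 − 55.2)/(100 − 55.2)

7.9518 L


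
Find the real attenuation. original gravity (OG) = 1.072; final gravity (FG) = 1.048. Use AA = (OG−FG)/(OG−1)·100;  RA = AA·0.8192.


AA = (1.072 − 1.048)/(1.072 − 1)·100 = 33.3333
RA = 33.3333·0.8192

27.3067 %


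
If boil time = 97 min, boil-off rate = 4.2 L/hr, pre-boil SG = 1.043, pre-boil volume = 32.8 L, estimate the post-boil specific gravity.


V_post = V_pre − rate·(t/60);  SG_post = 1 + (SG_pre−1)·V_pre/V_post
V_post = 32.8 − 4.2·(97/60) = 26.0100
SG_post = 1 + (1.043 − 1)·32.8/26.0100

1.0542


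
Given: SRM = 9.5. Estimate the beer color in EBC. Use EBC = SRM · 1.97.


EBC = 9.5 · 1.97

18.7150 EBC


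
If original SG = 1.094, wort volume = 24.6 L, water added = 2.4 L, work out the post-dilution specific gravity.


SG_new = 1 + (SG_old − 1)·V_old/(V_old + V_water)
pts = (1.094 − 1)·1000·24.6/(24.6 + 2.4) = 85.6444
SG_new = 1 + 85.6444/1000

1.0856


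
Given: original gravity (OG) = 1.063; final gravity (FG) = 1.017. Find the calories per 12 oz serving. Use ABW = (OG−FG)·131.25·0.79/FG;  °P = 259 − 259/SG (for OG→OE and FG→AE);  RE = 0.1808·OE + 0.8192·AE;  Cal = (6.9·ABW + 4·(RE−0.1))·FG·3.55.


ABW = (1.063 − 1.017)·131.25·0.79/1.017 = 4.6899
OE = 259 − 259/1.063 = 15.3500 °P
AE = 259 − 259/1.017 = 4.3294 °P
RE = 0.1808·15.3500 + 0.8192·4.3294 = 6.3219 °P
Cal = (6.9·4.6899 + 4·(6.3219−0.1))·1.017·3.55

206.6851 kcal


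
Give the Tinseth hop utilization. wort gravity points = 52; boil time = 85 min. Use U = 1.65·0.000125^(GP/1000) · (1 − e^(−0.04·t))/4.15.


bigness = 1.65·0.000125^(52/1000) = 1.0340
boil_factor = (1 − e^(−0.04·85))/4.15 = 0.2329
U = 1.0340 · 0.2329

0.2408


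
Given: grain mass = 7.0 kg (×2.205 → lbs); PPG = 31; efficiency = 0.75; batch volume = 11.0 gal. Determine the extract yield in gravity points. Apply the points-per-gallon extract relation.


points = lbs × PPG × eff / vol
lbs = 7.0 × 2.205 = 15.4350
points = 15.4350 × 31 × 0.75 / 11.0

32.6240 points


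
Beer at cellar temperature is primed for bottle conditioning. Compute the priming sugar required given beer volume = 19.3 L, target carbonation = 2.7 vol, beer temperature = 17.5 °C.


residual = 14.695·(0.01821 + 0.09011·e^(−0.04·T));  sugar = (target − residual)·4.0·V
residual = 14.695·(0.01821 + 0.09011·e^(−0.04·17.5)) = 0.9252
sugar = (2.7 − 0.9252)·4.0·19.3

137.0178 g


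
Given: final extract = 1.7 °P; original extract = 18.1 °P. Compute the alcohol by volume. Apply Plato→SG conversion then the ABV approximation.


SG = 259/(259 − P);  ABV = (OG − FG)·131.25
OG = 259/(259 − 18.1) = 1.0751
FG = 259/(259 − 1.7) = 1.0066
ABV = (1.0751 − 1.0066)·131.25

8.9943 % ABV


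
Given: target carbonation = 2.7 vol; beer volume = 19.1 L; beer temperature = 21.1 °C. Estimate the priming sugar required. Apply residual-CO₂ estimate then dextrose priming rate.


residual = 14.695·(0.01821 + 0.09011·e^(−0.04·T));  sugar = (target − residual)·4.0·V
residual = 14.695·(0.01821 + 0.09011·e^(−0.04·21.1)) = 0.8370
sugar = (2.7 − 0.8370)·4.0·19.1

142.3355 g


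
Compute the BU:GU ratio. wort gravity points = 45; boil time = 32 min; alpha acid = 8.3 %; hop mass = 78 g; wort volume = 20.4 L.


U = 1.65·0.000125^(GP/1000)·(1−e^(−0.04t))/4.15;  IBU = (α/100)·m·U·1000/V;  BU:GU = IBU/GP
U = 1.65·0.000125^(45/1000)·(1−e^(−0.04·32))/4.15 = 0.1916
IBU = (8.3/100)·78·0.1916·1000/20.4 = 60.7931
BU:GU = 60.7931/45

1.3510


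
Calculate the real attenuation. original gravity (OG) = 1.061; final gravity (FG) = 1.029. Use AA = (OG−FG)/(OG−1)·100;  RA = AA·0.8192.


AA = (1.061 − 1.029)/(1.061 − 1)·100 = 52.4590
RA = 52.4590·0.8192

42.9744 %


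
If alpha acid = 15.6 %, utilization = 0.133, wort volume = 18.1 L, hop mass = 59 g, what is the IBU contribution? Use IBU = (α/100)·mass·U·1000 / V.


IBU = (15.6/100)·59·0.133·1000 / 18.1

67.6316 IBU


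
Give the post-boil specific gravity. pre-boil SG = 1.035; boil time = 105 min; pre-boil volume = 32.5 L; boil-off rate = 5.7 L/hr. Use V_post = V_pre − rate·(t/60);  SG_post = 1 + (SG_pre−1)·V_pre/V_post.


V_post = 32.5 − 5.7·(105/60) = 22.5250
SG_post = 1 + (1.035 − 1)·32.5/22.5250

1.0505


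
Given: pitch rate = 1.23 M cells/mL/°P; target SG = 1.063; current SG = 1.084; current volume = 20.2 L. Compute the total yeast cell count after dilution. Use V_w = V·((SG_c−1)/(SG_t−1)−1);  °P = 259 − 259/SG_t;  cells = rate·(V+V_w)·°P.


V_w = 20.2·((1.084−1)/(1.063−1)−1) = 6.7333
V_final = 20.2 + 6.7333 = 26.9333
°P = 259 − 259/1.063 = 15.3500
cells = 1.23·26.9333·15.3500

508.5132 billion cells


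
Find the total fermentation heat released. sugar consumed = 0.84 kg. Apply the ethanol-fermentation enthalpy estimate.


Q = m_sugar · 590 kJ/kg
Q = 0.84 · 590

495.6000 kJ


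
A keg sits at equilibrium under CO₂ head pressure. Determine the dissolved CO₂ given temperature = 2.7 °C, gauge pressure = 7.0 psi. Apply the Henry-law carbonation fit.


vols = (P + 14.695)·(0.01821 + 0.09011·e^(−0.04·T))
vols = (7.0 + 14.695)·(0.01821 + 0.09011·e^(−0.04·2.7))

2.1499 volumes


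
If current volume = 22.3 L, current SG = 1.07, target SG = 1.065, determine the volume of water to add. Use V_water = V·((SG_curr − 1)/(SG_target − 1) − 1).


V_water = 22.3·((1.07 − 1)/(1.065 − 1) − 1)

1.7154 L


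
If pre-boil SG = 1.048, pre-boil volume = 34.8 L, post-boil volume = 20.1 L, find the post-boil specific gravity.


SG_post = 1 + (SG_pre − 1)·V_pre/V_post
pts_pre = (1.048 − 1)·1000 = 48.0000
pts_post = 48.0000·34.8/20.1 = 83.1045
SG_post = 1 + 83.1045/1000

1.0831


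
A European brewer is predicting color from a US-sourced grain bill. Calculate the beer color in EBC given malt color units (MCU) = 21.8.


SRM = 1.4922·MCU^0.6859;  EBC = SRM·1.97
SRM = 1.4922·21.8^0.6859 = 12.3559
EBC = 12.3559·1.97

24.3411 EBC


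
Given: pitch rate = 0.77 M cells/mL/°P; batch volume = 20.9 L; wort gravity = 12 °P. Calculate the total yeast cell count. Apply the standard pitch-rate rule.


cells (billions) = rate · V_L · °P
cells = 0.77 · 20.9 · 12

193.1160 billion cells


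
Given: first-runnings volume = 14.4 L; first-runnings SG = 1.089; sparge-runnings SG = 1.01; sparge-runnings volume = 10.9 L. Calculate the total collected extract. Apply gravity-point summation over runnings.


total = Σ (SG_i − 1)·1000·V_i
first = (1.089 − 1)·1000·14.4 = 1281.6000
sparge = (1.01 − 1)·1000·10.9 = 109.0000
total = 1281.6000 + 109.0000

1390.6000 gravity·L


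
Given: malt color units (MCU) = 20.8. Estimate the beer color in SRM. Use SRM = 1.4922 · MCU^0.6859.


SRM = 1.4922 · 20.8^0.6859

11.9643 SRM


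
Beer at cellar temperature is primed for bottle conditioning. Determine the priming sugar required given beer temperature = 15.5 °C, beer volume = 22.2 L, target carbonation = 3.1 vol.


residual = 14.695·(0.01821 + 0.09011·e^(−0.04·T));  sugar = (target − residual)·4.0·V
residual = 14.695·(0.01821 + 0.09011·e^(−0.04·15.5)) = 0.9799
sugar = (3.1 − 0.9799)·4.0·22.2

188.2628 g


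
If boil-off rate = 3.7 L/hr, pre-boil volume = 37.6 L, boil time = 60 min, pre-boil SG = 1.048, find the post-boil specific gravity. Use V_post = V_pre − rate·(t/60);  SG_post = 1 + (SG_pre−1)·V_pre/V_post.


V_post = 37.6 − 3.7·(60/60) = 33.9000
SG_post = 1 + (1.048 − 1)·37.6/33.9000

1.0532


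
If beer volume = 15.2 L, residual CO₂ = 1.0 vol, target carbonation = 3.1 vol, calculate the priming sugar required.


sugar = (target − residual)·4.0·V
sugar = (3.1 − 1.0)·4.0·15.2

127.6800 g


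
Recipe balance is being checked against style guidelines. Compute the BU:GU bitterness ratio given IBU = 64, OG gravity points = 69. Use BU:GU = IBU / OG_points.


BU:GU = 64 / 69

0.9275


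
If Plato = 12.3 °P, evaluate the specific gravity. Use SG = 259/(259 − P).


SG = 259/(259 − 12.3)

1.0499


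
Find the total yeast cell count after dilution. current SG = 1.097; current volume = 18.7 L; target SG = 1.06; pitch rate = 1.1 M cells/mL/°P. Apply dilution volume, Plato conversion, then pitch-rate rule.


V_w = V·((SG_c−1)/(SG_t−1)−1);  °P = 259 − 259/SG_t;  cells = rate·(V+V_w)·°P
V_w = 18.7·((1.097−1)/(1.06−1)−1) = 11.5317
V_final = 18.7 + 11.5317 = 30.2317
°P = 259 − 259/1.06 = 14.6604
cells = 1.1·30.2317·14.6604

487.5284 billion cells


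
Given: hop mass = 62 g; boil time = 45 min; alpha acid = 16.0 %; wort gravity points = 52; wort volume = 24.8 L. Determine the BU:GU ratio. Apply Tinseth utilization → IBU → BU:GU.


U = 1.65·0.000125^(GP/1000)·(1−e^(−0.04t))/4.15;  IBU = (α/100)·m·U·1000/V;  BU:GU = IBU/GP
U = 1.65·0.000125^(52/1000)·(1−e^(−0.04·45))/4.15 = 0.2080
IBU = (16.0/100)·62·0.2080·1000/24.8 = 83.1890
BU:GU = 83.1890/52

1.5998


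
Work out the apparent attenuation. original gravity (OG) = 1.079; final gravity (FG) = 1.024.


AA = (OG − FG)/(OG − 1) · 100
AA = (1.079 − 1.024)/(1.079 − 1) · 100

69.6203 %


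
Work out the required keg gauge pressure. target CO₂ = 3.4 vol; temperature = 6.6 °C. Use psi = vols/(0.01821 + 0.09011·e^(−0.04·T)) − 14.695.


psi = 3.4/(0.01821 + 0.09011·e^(−0.04·6.6)) − 14.695

24.2012 psi


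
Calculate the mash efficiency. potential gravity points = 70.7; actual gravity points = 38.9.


efficiency = actual / potential × 100
efficiency = 38.9 / 70.7 × 100

55.0212 %


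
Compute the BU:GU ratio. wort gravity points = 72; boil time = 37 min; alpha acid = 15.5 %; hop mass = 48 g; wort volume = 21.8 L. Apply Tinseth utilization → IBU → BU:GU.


U = 1.65·0.000125^(GP/1000)·(1−e^(−0.04t))/4.15;  IBU = (α/100)·m·U·1000/V;  BU:GU = IBU/GP
U = 1.65·0.000125^(72/1000)·(1−e^(−0.04·37))/4.15 = 0.1608
IBU = (15.5/100)·48·0.1608·1000/21.8 = 54.8720
BU:GU = 54.8720/72

0.7621


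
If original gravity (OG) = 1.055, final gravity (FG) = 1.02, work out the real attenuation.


AA = (OG−FG)/(OG−1)·100;  RA = AA·0.8192
AA = (1.055 − 1.02)/(1.055 − 1)·100 = 63.6364
RA = 63.6364·0.8192

52.1309 %


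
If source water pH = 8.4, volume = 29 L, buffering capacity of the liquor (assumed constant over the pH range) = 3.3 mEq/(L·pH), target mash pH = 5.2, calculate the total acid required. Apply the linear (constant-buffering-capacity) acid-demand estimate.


acid = buffering capacity · (pH_source − pH_target) · V
acid = 3.3 · (8.4 − 5.2) · 29

306.2400 mEq


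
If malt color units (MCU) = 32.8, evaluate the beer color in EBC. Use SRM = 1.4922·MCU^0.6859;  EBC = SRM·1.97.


SRM = 1.4922·32.8^0.6859 = 16.3518
EBC = 16.3518·1.97

32.2130 EBC


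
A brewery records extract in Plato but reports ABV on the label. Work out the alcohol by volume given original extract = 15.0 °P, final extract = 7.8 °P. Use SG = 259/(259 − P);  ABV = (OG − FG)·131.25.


OG = 259/(259 − 15.0) = 1.0615
FG = 259/(259 − 7.8) = 1.0311
ABV = (1.0615 − 1.0311)·131.25

3.9932 % ABV


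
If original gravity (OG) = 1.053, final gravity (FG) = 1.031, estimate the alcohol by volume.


ABV = (OG − FG) · 131.25
ABV = (1.053 − 1.031) · 131.25

2.8875 % ABV


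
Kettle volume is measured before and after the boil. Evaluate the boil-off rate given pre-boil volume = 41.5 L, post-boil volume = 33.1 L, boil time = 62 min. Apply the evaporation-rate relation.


rate = (V_pre − V_post) / (t_min/60)
rate = (41.5 − 33.1) / (62/60)

8.1290 L/hr


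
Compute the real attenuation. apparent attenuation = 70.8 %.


RA = AA · 0.8192
RA = 70.8 · 0.8192

57.9994 %


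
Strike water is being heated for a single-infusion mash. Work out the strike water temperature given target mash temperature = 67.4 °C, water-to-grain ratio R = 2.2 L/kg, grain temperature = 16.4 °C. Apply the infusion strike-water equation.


T_strike = (0.41/R)·(T_mash − T_grain) + T_mash
T_strike = (0.41/2.2)·(67.4 − 16.4) + 67.4

76.9045 °C


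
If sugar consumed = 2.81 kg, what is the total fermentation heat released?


Q = m_sugar · 590 kJ/kg
Q = 2.81 · 590

1657.9000 kJ


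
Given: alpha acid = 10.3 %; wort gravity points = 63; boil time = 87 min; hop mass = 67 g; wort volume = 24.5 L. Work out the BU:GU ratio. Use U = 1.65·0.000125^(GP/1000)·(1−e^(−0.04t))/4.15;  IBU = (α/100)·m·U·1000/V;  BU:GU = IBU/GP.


U = 1.65·0.000125^(63/1000)·(1−e^(−0.04·87))/4.15 = 0.2188
IBU = (10.3/100)·67·0.2188·1000/24.5 = 61.6165
BU:GU = 61.6165/63

0.9780


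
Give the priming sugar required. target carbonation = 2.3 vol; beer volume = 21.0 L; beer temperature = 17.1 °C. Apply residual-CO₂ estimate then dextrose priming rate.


residual = 14.695·(0.01821 + 0.09011·e^(−0.04·T));  sugar = (target − residual)·4.0·V
residual = 14.695·(0.01821 + 0.09011·e^(−0.04·17.1)) = 0.9358
sugar = (2.3 − 0.9358)·4.0·21.0

114.5959 g


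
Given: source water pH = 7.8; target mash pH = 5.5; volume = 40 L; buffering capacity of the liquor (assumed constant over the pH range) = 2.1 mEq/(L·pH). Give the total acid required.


acid = buffering capacity · (pH_source − pH_target) · V
acid = 2.1 · (7.8 − 5.5) · 40

193.2000 mEq


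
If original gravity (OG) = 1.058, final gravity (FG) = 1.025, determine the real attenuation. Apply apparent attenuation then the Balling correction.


AA = (OG−FG)/(OG−1)·100;  RA = AA·0.8192
AA = (1.058 − 1.025)/(1.058 − 1)·100 = 56.8966
RA = 56.8966·0.8192

46.6097 %


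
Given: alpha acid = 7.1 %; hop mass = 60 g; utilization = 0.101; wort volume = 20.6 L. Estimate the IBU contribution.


IBU = (α/100)·mass·U·1000 / V
IBU = (7.1/100)·60·0.101·1000 / 20.6

20.8864 IBU


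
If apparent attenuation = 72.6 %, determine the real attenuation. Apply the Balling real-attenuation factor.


RA = AA · 0.8192
RA = 72.6 · 0.8192

59.4739 %


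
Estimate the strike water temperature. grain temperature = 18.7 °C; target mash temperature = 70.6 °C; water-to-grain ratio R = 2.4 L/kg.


T_strike = (0.41/R)·(T_mash − T_grain) + T_mash
T_strike = (0.41/2.4)·(70.6 − 18.7) + 70.6

79.4662 °C


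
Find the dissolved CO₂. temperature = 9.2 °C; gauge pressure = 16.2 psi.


vols = (P + 14.695)·(0.01821 + 0.09011·e^(−0.04·T))
vols = (16.2 + 14.695)·(0.01821 + 0.09011·e^(−0.04·9.2))

2.4894 volumes


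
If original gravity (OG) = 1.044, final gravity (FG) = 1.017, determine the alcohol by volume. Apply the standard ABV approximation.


ABV = (OG − FG) · 131.25
ABV = (1.044 − 1.017) · 131.25

3.5438 % ABV


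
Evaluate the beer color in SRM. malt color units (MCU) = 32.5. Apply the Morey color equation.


SRM = 1.4922 · MCU^0.6859
SRM = 1.4922 · 32.5^0.6859

16.2490 SRM


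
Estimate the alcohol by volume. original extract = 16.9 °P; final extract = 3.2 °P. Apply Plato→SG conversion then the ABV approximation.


SG = 259/(259 − P);  ABV = (OG − FG)·131.25
OG = 259/(259 − 16.9) = 1.0698
FG = 259/(259 − 3.2) = 1.0125
ABV = (1.0698 − 1.0125)·131.25

7.5201 % ABV


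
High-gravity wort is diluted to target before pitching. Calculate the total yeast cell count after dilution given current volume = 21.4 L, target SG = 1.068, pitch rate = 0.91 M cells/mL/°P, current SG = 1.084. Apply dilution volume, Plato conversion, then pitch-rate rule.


V_w = V·((SG_c−1)/(SG_t−1)−1);  °P = 259 − 259/SG_t;  cells = rate·(V+V_w)·°P
V_w = 21.4·((1.084−1)/(1.068−1)−1) = 5.0353
V_final = 21.4 + 5.0353 = 26.4353
°P = 259 − 259/1.068 = 16.4906
cells = 0.91·26.4353·16.4906

396.7007 billion cells


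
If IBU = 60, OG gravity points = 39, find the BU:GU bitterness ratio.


BU:GU = IBU / OG_points
BU:GU = 60 / 39

1.5385


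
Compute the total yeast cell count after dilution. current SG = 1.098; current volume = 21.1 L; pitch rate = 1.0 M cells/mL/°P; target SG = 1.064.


V_w = V·((SG_c−1)/(SG_t−1)−1);  °P = 259 − 259/SG_t;  cells = rate·(V+V_w)·°P
V_w = 21.1·((1.098−1)/(1.064−1)−1) = 11.2094
V_final = 21.1 + 11.2094 = 32.3094
°P = 259 − 259/1.064 = 15.5789
cells = 1.0·32.3094·15.5789

503.3461 billion cells


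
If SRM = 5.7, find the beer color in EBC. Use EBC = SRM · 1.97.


EBC = 5.7 · 1.97

11.2290 EBC


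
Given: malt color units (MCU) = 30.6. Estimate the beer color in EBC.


SRM = 1.4922·MCU^0.6859;  EBC = SRM·1.97
SRM = 1.4922·30.6^0.6859 = 15.5913
EBC = 15.5913·1.97

30.7149 EBC


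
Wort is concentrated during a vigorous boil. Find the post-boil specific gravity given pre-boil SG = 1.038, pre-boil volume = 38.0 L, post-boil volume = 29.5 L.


SG_post = 1 + (SG_pre − 1)·V_pre/V_post
pts_pre = (1.038 − 1)·1000 = 38.0000
pts_post = 38.0000·38.0/29.5 = 48.9492
SG_post = 1 + 48.9492/1000

1.0489


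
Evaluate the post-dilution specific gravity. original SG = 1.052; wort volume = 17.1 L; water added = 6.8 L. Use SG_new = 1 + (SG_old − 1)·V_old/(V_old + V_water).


pts = (1.052 − 1)·1000·17.1/(17.1 + 6.8) = 37.2050
SG_new = 1 + 37.2050/1000

1.0372


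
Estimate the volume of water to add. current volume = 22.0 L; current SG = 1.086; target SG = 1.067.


V_water = V·((SG_curr − 1)/(SG_target − 1) − 1)
V_water = 22.0·((1.086 − 1)/(1.067 − 1) − 1)

6.2388 L


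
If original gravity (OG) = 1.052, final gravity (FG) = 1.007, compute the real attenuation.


AA = (OG−FG)/(OG−1)·100;  RA = AA·0.8192
AA = (1.052 − 1.007)/(1.052 − 1)·100 = 86.5385
RA = 86.5385·0.8192

70.8923 %


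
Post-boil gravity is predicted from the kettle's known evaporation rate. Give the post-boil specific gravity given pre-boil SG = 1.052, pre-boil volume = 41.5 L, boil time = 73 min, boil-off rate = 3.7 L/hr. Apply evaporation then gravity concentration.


V_post = V_pre − rate·(t/60);  SG_post = 1 + (SG_pre−1)·V_pre/V_post
V_post = 41.5 − 3.7·(73/60) = 36.9983
SG_post = 1 + (1.052 − 1)·41.5/36.9983

1.0583


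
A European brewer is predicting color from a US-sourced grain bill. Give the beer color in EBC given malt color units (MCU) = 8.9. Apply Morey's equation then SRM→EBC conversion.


SRM = 1.4922·MCU^0.6859;  EBC = SRM·1.97
SRM = 1.4922·8.9^0.6859 = 6.6836
EBC = 6.6836·1.97

13.1668 EBC
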